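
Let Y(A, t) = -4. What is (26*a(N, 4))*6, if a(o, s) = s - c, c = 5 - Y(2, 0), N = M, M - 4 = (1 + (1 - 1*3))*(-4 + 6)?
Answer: -780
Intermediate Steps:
M = 2 (M = 4 + (1 + (1 - 1*3))*(-4 + 6) = 4 + (1 + (1 - 3))*2 = 4 + (1 - 2)*2 = 4 - 1*2 = 4 - 2 = 2)
N = 2
c = 9 (c = 5 - 1*(-4) = 5 + 4 = 9)
a(o, s) = -9 + s (a(o, s) = s - 1*9 = s - 9 = -9 + s)
(26*a(N, 4))*6 = (26*(-9 + 4))*6 = (26*(-5))*6 = -130*6 = -780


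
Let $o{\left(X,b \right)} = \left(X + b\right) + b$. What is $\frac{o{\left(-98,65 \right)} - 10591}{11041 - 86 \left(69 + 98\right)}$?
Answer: $\frac{10559}{3321} \approx 3.1795$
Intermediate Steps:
$o{\left(X,b \right)} = X + 2 b$
$\frac{o{\left(-98,65 \right)} - 10591}{11041 - 86 \left(69 + 98\right)} = \frac{\left(-98 + 2 \cdot 65\right) - 10591}{11041 - 86 \left(69 + 98\right)} = \frac{\left(-98 + 130\right) - 10591}{11041 - 14362} = \frac{32 - 10591}{11041 - 14362} = - \frac{10559}{-3321} = \left(-10559\right) \left(- \frac{1}{3321}\right) = \frac{10559}{3321}$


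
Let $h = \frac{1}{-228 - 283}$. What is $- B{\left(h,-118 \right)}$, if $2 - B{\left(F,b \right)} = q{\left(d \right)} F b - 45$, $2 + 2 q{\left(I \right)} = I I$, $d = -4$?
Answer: $- \frac{3313}{73} \approx -45.384$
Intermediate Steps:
$q{\left(I \right)} = -1 + \frac{I^{2}}{2}$ ($q{\left(I \right)} = -1 + \frac{I I}{2} = -1 + \frac{I^{2}}{2}$)
$h = - \frac{1}{511}$ ($h = \frac{1}{-511} = - \frac{1}{511} \approx -0.0019569$)
$B{\left(F,b \right)} = 47 - 7 F b$ ($B{\left(F,b \right)} = 2 - \left(\left(-1 + \frac{\left(-4\right)^{2}}{2}\right) F b - 45\right) = 2 - \left(\left(-1 + \frac{1}{2} \cdot 16\right) F b - 45\right) = 2 - \left(\left(-1 + 8\right) F b - 45\right) = 2 - \left(7 F b - 45\right) = 2 - \left(-45 + 7 F b\right) = 47 - 7 F b$)
$- B{\left(h,-118 \right)} = - (47 - \left(- \frac{1}{73}\right) \left(-118\right)) = - (47 - \frac{118}{73}) = \left(-1\right) \frac{3313}{73} = - \frac{3313}{73}$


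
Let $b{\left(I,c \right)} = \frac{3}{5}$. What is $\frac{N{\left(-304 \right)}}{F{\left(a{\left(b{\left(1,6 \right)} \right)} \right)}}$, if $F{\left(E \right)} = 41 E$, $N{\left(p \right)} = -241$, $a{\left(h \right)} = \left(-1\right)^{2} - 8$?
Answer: $\frac{241}{287} \approx 0.83972$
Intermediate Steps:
$b{\left(I,c \right)} = \frac{3}{5}$ ($b{\left(I,c \right)} = 3 \cdot \frac{1}{5} = \frac{3}{5}$)
$a{\left(h \right)} = -7$ ($a{\left(h \right)} = 1 - 8 = -7$)
$\frac{N{\left(-304 \right)}}{F{\left(a{\left(b{\left(1,6 \right)} \right)} \right)}} = - \frac{241}{41 \left(-7\right)} = - \frac{241}{-287} = \left(-241\right) \left(- \frac{1}{287}\right) = \frac{241}{287}$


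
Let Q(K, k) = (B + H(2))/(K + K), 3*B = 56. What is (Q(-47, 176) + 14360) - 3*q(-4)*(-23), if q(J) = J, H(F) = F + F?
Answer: 1985810/141 ≈ 14084.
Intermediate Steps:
H(F) = 2*F
B = 56/3 (B = (⅓)*56 = 56/3 ≈ 18.667)
Q(K, k) = 34/(3*K) (Q(K, k) = (56/3 + 2*2)/(K + K) = (56/3 + 4)/((2*K)) = 68*(1/(2*K))/3 = 34/(3*K))
(Q(-47, 176) + 14360) - 3*q(-4)*(-23) = ((34/3)/(-47) + 14360) - 3*(-4)*(-23) = ((34/3)*(-1/47) + 14360) + 12*(-23) = (-34/141 + 14360) - 276 = 2024726/141 - 276 = 1985810/141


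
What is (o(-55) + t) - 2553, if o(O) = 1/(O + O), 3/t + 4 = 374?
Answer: -5195357/2035 ≈ -2553.0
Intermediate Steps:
t = 3/370 (t = 3/(-4 + 374) = 3/370 ≈ 0.0081081)
o(O) = 1/(2*O)
(o(-55) + t) - 2553 = ((½)/(-55) + 3/370) - 2553 = ((½)*(-1/55) + 3/370) - 2553 = (-1/110 + 3/370) - 2553 = -2/2035 - 2553 = -5195357/2035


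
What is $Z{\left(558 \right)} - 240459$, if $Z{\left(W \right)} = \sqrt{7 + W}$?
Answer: $-240459 + \sqrt{565} \approx -2.4044 \cdot 10^{5}$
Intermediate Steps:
$Z{\left(558 \right)} - 240459 = \sqrt{7 + 558} - 240459 = \sqrt{565} - 240459 = -240459 + \sqrt{565}$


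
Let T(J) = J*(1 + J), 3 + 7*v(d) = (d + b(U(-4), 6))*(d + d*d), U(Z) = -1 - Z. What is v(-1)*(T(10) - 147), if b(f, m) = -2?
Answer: 111/7 ≈ 15.857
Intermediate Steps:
v(d) = -3/7 + (-2 + d)*(d + d²)/7 (v(d) = -3/7 + ((d - 2)*(d + d*d))/7 = -3/7 + ((-2 + d)*(d + d²))/7 = -3/7 + (-2 + d)*(d + d²)/7)
v(-1)*(T(10) - 147) = (-3/7 - 2/7*(-1) - ⅐*(-1)² + (⅐)*(-1)³)*(10*(1 + 10) - 147) = (-3/7 + 2/7 - ⅐*1 + (⅐)*(-1))*(10*11 - 147) = (-3/7 + 2/7 - ⅐ - ⅐)*(110 - 147) = -3/7*(-37) = 111/7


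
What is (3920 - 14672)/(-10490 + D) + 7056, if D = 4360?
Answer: 21632016/3065 ≈ 7057.8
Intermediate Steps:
(3920 - 14672)/(-10490 + D) + 7056 = (3920 - 14672)/(-10490 + 4360) + 7056 = -10752/(-6130) + 7056 = -10752*(-1/6130) + 7056 = 5376/3065 + 7056 = 21632016/3065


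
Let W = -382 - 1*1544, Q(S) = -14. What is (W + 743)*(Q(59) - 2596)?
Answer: 3087630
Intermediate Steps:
W = -1926 (W = -382 - 1544 = -1926)
(W + 743)*(Q(59) - 2596) = (-1926 + 743)*(-14 - 2596) = -1183*(-2610) = 3087630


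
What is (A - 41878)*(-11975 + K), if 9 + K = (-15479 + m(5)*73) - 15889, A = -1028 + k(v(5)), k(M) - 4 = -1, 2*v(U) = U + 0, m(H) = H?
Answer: 1844271261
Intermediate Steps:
v(U) = U/2 (v(U) = (U + 0)/2 = U/2)
k(M) = 3 (k(M) = 4 - 1 = 3)
A = -1025 (A = -1028 + 3 = -1025)
K = -31012 (K = -9 + ((-15479 + 5*73) - 15889) = -9 + ((-15479 + 365) - 15889) = -9 + (-15114 - 15889) = -9 - 31003 = -31012)
(A - 41878)*(-11975 + K) = (-1025 - 41878)*(-11975 - 31012) = -42903*(-42987) = 1844271261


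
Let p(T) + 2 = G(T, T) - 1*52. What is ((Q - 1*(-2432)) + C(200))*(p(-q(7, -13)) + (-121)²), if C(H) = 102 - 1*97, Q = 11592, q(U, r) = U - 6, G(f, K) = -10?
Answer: 204500733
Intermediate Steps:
q(U, r) = -6 + U
p(T) = -64 (p(T) = -2 + (-10 - 1*52) = -2 + (-10 - 52) = -2 - 62 = -64)
C(H) = 5 (C(H) = 102 - 97 = 5)
((Q - 1*(-2432)) + C(200))*(p(-q(7, -13)) + (-121)²) = ((11592 - 1*(-2432)) + 5)*(-64 + (-121)²) = ((11592 + 2432) + 5)*(-64 + 14641) = (14024 + 5)*14577 = 14029*14577 = 204500733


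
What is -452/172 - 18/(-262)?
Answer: -14416/5633 ≈ -2.5592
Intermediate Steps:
-452/172 - 18/(-262) = -452*1/172 - 18*(-1/262) = -113/43 + 9/131 = -14416/5633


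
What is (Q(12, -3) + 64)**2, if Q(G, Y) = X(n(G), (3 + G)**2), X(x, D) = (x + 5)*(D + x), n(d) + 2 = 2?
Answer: 1413721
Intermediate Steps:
n(d) = 0 (n(d) = -2 + 2 = 0)
X(x, D) = (5 + x)*(D + x)
Q(G, Y) = 5*(3 + G)**2 (Q(G, Y) = 0**2 + 5*(3 + G)**2 + 5*0 + (3 + G)**2*0 = 0 + 5*(3 + G)**2 + 0 + 0 = 5*(3 + G)**2)
(Q(12, -3) + 64)**2 = (5*(3 + 12)**2 + 64)**2 = (5*15**2 + 64)**2 = (5*225 + 64)**2 = (1125 + 64)**2 = 1189**2 = 1413721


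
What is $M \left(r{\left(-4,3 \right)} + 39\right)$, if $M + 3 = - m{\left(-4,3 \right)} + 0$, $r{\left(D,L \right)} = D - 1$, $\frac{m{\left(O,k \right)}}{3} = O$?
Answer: $306$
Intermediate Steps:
$m{\left(O,k \right)} = 3 O$
$r{\left(D,L \right)} = -1 + D$
$M = 9$ ($M = -3 + \left(- 3 \left(-4\right) + 0\right) = -3 + \left(\left(-1\right) \left(-12\right) + 0\right) = -3 + \left(12 + 0\right) = -3 + 12 = 9$)
$M \left(r{\left(-4,3 \right)} + 39\right) = 9 \left(\left(-1 - 4\right) + 39\right) = 9 \left(-5 + 39\right) = 9 \cdot 34 = 306$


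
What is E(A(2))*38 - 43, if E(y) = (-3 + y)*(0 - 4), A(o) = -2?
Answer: 717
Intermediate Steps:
E(y) = 12 - 4*y (E(y) = (-3 + y)*(-4) = 12 - 4*y)
E(A(2))*38 - 43 = (12 - 4*(-2))*38 - 43 = (12 + 8)*38 - 43 = 20*38 - 43 = 760 - 43 = 717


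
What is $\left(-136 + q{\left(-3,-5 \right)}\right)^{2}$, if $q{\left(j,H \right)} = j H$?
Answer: $14641$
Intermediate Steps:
$q{\left(j,H \right)} = H j$
$\left(-136 + q{\left(-3,-5 \right)}\right)^{2} = \left(-136 - -15\right)^{2} = \left(-136 + 15\right)^{2} = \left(-121\right)^{2} = 14641$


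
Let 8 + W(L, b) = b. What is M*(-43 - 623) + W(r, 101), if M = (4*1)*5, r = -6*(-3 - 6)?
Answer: -13227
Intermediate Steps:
r = 54 (r = -6*(-9) = 54)
W(L, b) = -8 + b
M = 20 (M = 4*5 = 20)
M*(-43 - 623) + W(r, 101) = 20*(-43 - 623) + (-8 + 101) = 20*(-666) + 93 = -13320 + 93 = -13227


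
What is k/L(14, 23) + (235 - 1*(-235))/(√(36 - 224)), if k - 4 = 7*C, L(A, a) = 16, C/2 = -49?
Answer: -341/8 - 5*I*√47 ≈ -42.625 - 34.278*I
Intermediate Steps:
C = -98 (C = 2*(-49) = -98)
k = -682 (k = 4 + 7*(-98) = 4 - 686 = -682)
k/L(14, 23) + (235 - 1*(-235))/(√(36 - 224)) = -682/16 + (235 - 1*(-235))/(√(36 - 224)) = -682*1/16 + (235 + 235)/(√(-188)) = -341/8 + 470/((2*I*√47)) = -341/8 + 470*(-I*√47/94) = -341/8 - 5*I*√47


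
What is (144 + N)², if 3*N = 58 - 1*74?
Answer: 173056/9 ≈ 19228.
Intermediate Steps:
N = -16/3 (N = (58 - 1*74)/3 = (58 - 74)/3 = (⅓)*(-16) = -16/3 ≈ -5.3333)
(144 + N)² = (144 - 16/3)² = (416/3)² = 173056/9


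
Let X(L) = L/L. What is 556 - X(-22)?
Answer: 555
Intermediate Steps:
X(L) = 1
556 - X(-22) = 556 - 1*1 = 556 - 1 = 555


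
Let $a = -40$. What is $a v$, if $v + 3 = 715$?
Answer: $-28480$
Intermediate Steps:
$v = 712$ ($v = -3 + 715 = 712$)
$a v = \left(-40\right) 712 = -28480$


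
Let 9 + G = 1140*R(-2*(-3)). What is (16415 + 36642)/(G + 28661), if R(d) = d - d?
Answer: 53057/28652 ≈ 1.8518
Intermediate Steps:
R(d) = 0
G = -9 (G = -9 + 1140*0 = -9 + 0 = -9)
(16415 + 36642)/(G + 28661) = (16415 + 36642)/(-9 + 28661) = 53057/28652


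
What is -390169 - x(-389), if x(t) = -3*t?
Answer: -391336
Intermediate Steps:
-390169 - x(-389) = -390169 - (-3)*(-389) = -390169 - 1*1167 = -390169 - 1167 = -391336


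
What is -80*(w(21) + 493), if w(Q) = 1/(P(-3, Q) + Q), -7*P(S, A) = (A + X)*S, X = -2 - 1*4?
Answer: -473315/12 ≈ -39443.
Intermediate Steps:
X = -6 (X = -2 - 4 = -6)
P(S, A) = -S*(-6 + A)/7 (P(S, A) = -(A - 6)*S/7 = -(-6 + A)*S/7 = -S*(-6 + A)/7)
w(Q) = 1/(-18/7 + 10*Q/7) (w(Q) = 1/((⅐)*(-3)*(6 - Q) + Q) = 1/((-18/7 + 3*Q/7) + Q) = 1/(-18/7 + 10*Q/7))
-80*(w(21) + 493) = -80*(7/(2*(-9 + 5*21)) + 493) = -80*(7/(2*(-9 + 105)) + 493) = -80*((7/2)/96 + 493) = -80*((7/2)*(1/96) + 493) = -80*(7/192 + 493) = -80*94663/192 = -473315/12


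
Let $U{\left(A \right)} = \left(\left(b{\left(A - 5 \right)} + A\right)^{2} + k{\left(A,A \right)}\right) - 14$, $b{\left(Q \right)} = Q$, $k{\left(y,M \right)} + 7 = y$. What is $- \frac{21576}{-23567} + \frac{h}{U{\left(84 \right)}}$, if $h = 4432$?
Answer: $\frac{84882622}{78454543} \approx 1.0819$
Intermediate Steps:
$k{\left(y,M \right)} = -7 + y$
$U{\left(A \right)} = -21 + A + \left(-5 + 2 A\right)^{2}$ ($U{\left(A \right)} = \left(\left(\left(A - 5\right) + A\right)^{2} + \left(-7 + A\right)\right) - 14 = \left(\left(\left(-5 + A\right) + A\right)^{2} + \left(-7 + A\right)\right) - 14 = \left(\left(-5 + 2 A\right)^{2} + \left(-7 + A\right)\right) - 14 = \left(-7 + A + \left(-5 + 2 A\right)^{2}\right) - 14 = -21 + A + \left(-5 + 2 A\right)^{2}$)
$- \frac{21576}{-23567} + \frac{h}{U{\left(84 \right)}} = - \frac{21576}{-23567} + \frac{4432}{-21 + 84 + \left(-5 + 2 \cdot 84\right)^{2}} = \left(-21576\right) \left(- \frac{1}{23567}\right) + \frac{4432}{-21 + 84 + \left(-5 + 168\right)^{2}} = \frac{21576}{23567} + \frac{4432}{-21 + 84 + 163^{2}} = \frac{21576}{23567} + \frac{4432}{-21 + 84 + 26569} = \frac{21576}{23567} + \frac{4432}{26632} = \frac{21576}{23567} + 4432 \cdot \frac{1}{26632} = \frac{21576}{23567} + \frac{554}{3329} = \frac{84882622}{78454543}$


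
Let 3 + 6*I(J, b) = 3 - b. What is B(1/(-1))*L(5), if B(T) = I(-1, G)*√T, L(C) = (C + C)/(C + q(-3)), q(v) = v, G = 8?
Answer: -20*I/3 ≈ -6.6667*I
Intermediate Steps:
I(J, b) = -b/6 (I(J, b) = -½ + (3 - b)/6 = -½ + (½ - b/6) = -b/6)
L(C) = 2*C/(-3 + C) (L(C) = (C + C)/(C - 3) = (2*C)/(-3 + C) = 2*C/(-3 + C))
B(T) = -4*√T/3 (B(T) = (-⅙*8)*√T = -4*√T/3)
B(1/(-1))*L(5) = (-4*I/3)*(2*5/(-3 + 5)) = (-4*I/3)*(2*5/2) = (-4*I/3)*(2*5*(½)) = -4*I/3*5 = -20*I/3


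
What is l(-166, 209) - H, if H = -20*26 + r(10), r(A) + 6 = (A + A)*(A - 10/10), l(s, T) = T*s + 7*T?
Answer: -32885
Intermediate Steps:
l(s, T) = 7*T + T*s
r(A) = -6 + 2*A*(-1 + A) (r(A) = -6 + (A + A)*(A - 10/10) = -6 + (2*A)*(A - 10*⅒) = -6 + (2*A)*(A - 1) = -6 + (2*A)*(-1 + A) = -6 + 2*A*(-1 + A))
H = -346 (H = -20*26 + (-6 - 2*10 + 2*10²) = -520 + (-6 - 20 + 2*100) = -520 + (-6 - 20 + 200) = -520 + 174 = -346)
l(-166, 209) - H = 209*(7 - 166) - 1*(-346) = 209*(-159) + 346 = -33231 + 346 = -32885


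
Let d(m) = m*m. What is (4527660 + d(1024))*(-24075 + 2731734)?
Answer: 15098545591524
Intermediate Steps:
d(m) = m²
(4527660 + d(1024))*(-24075 + 2731734) = (4527660 + 1024²)*(-24075 + 2731734) = (4527660 + 1048576)*2707659 = 5576236*2707659 = 15098545591524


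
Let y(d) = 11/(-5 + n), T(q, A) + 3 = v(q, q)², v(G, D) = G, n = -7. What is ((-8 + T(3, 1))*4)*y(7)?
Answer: 22/3 ≈ 7.3333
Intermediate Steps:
T(q, A) = -3 + q²
y(d) = -11/12 (y(d) = 11/(-5 - 7) = 11/(-12) = 11*(-1/12) = -11/12)
((-8 + T(3, 1))*4)*y(7) = ((-8 + (-3 + 3²))*4)*(-11/12) = ((-8 + (-3 + 9))*4)*(-11/12) = ((-8 + 6)*4)*(-11/12) = -2*4*(-11/12) = -8*(-11/12) = 22/3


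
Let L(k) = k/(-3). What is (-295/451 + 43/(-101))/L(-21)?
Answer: -49188/318857 ≈ -0.15426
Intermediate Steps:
L(k) = -k/3 (L(k) = k*(-⅓) = -k/3)
(-295/451 + 43/(-101))/L(-21) = (-295/451 + 43/(-101))/((-⅓*(-21))) = (-295*1/451 + 43*(-1/101))/7 = (-295/451 - 43/101)*(⅐) = -49188/45551*⅐ = -49188/318857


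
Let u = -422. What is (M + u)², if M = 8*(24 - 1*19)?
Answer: 145924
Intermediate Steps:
M = 40 (M = 8*(24 - 19) = 8*5 = 40)
(M + u)² = (40 - 422)² = (-382)² = 145924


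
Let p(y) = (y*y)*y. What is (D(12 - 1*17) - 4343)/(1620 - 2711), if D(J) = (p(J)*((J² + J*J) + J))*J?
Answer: -23782/1091 ≈ -21.798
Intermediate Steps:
p(y) = y³ (p(y) = y²*y = y³)
D(J) = J⁴*(J + 2*J²) (D(J) = (J³*((J² + J*J) + J))*J = (J³*((J² + J²) + J))*J = (J³*(2*J² + J))*J = (J³*(J + 2*J²))*J = J⁴*(J + 2*J²))
(D(12 - 1*17) - 4343)/(1620 - 2711) = ((12 - 1*17)⁵*(1 + 2*(12 - 1*17)) - 4343)/(1620 - 2711) = ((12 - 17)⁵*(1 + 2*(12 - 17)) - 4343)/(-1091) = ((-5)⁵*(1 + 2*(-5)) - 4343)*(-1/1091) = (-3125*(1 - 10) - 4343)*(-1/1091) = (-3125*(-9) - 4343)*(-1/1091) = (28125 - 4343)*(-1/1091) = 23782*(-1/1091) = -23782/1091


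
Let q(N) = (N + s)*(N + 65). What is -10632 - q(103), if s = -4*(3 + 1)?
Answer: -25248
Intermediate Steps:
s = -16 (s = -4*4 = -16)
q(N) = (-16 + N)*(65 + N) (q(N) = (N - 16)*(N + 65) = (-16 + N)*(65 + N))
-10632 - q(103) = -10632 - (-1040 + 103² + 49*103) = -10632 - (-1040 + 10609 + 5047) = -10632 - 1*14616 = -10632 - 14616 = -25248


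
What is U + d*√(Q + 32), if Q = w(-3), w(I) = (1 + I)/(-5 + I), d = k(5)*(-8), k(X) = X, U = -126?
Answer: -126 - 20*√129 ≈ -353.16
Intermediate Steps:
d = -40 (d = 5*(-8) = -40)
w(I) = (1 + I)/(-5 + I)
Q = ¼ (Q = (1 - 3)/(-5 - 3) = -2/(-8) = -⅛*(-2) = ¼ ≈ 0.25000)
U + d*√(Q + 32) = -126 - 40*√(¼ + 32) = -126 - 20*√129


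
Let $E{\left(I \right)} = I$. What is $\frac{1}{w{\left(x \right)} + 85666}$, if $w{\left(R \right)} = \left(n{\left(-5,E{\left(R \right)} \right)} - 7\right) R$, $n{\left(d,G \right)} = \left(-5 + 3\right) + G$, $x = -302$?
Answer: $\frac{1}{179588} \approx 5.5683 \cdot 10^{-6}$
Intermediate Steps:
$n{\left(d,G \right)} = -2 + G$
$w{\left(R \right)} = R \left(-9 + R\right)$ ($w{\left(R \right)} = \left(\left(-2 + R\right) - 7\right) R = \left(-9 + R\right) R = R \left(-9 + R\right)$)
$\frac{1}{w{\left(x \right)} + 85666} = \frac{1}{- 302 \left(-9 - 302\right) + 85666} = \frac{1}{\left(-302\right) \left(-311\right) + 85666} = \frac{1}{93922 + 85666} = \frac{1}{179588}$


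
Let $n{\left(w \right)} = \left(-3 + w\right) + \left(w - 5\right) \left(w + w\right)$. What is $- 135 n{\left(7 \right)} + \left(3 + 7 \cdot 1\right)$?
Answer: $-4310$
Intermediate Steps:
$n{\left(w \right)} = -3 + w + 2 w \left(-5 + w\right)$ ($n{\left(w \right)} = \left(-3 + w\right) + \left(-5 + w\right) 2 w = \left(-3 + w\right) + 2 w \left(-5 + w\right) = -3 + w + 2 w \left(-5 + w\right)$)
$- 135 n{\left(7 \right)} + \left(3 + 7 \cdot 1\right) = - 135 \left(-3 - 63 + 2 \cdot 7^{2}\right) + \left(3 + 7 \cdot 1\right) = - 135 \left(-3 - 63 + 2 \cdot 49\right) + \left(3 + 7\right) = - 135 \left(-3 - 63 + 98\right) + 10 = \left(-135\right) 32 + 10 = -4320 + 10 = -4310$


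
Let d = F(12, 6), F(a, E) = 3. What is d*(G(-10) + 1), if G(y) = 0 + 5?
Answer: 18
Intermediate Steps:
d = 3
G(y) = 5
d*(G(-10) + 1) = 3*(5 + 1) = 3*6 = 18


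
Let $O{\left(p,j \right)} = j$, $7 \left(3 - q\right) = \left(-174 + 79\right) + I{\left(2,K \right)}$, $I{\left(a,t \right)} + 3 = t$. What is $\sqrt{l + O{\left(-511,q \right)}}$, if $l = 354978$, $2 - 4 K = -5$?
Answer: $\frac{\sqrt{1419979}}{2} \approx 595.81$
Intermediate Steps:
$K = \frac{7}{4}$ ($K = \frac{1}{2} - - \frac{5}{4} = \frac{1}{2} + \frac{5}{4} = \frac{7}{4} \approx 1.75$)
$I{\left(a,t \right)} = -3 + t$
$q = \frac{67}{4}$ ($q = 3 - \frac{\left(-174 + 79\right) + \left(-3 + \frac{7}{4}\right)}{7} = 3 - \frac{-95 - \frac{5}{4}}{7} = 3 - - \frac{55}{4} = 3 + \frac{55}{4} = \frac{67}{4} \approx 16.75$)
$\sqrt{l + O{\left(-511,q \right)}} = \sqrt{354978 + \frac{67}{4}} = \sqrt{\frac{1419979}{4}} = \frac{\sqrt{1419979}}{2}$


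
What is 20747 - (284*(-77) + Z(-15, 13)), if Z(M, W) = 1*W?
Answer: 42602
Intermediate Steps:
Z(M, W) = W
20747 - (284*(-77) + Z(-15, 13)) = 20747 - (284*(-77) + 13) = 20747 - (-21868 + 13) = 20747 - 1*(-21855) = 20747 + 21855 = 42602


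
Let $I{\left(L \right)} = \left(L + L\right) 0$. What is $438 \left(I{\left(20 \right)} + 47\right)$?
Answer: $20586$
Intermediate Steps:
$I{\left(L \right)} = 0$ ($I{\left(L \right)} = 2 L 0 = 0$)
$438 \left(I{\left(20 \right)} + 47\right) = 438 \left(0 + 47\right) = 438 \cdot 47 = 20586$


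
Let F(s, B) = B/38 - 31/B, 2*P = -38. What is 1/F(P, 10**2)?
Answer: 1900/4411 ≈ 0.43074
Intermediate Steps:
P = -19 (P = (1/2)*(-38) = -19)
F(s, B) = -31/B + B/38 (F(s, B) = B*(1/38) - 31/B = B/38 - 31/B = -31/B + B/38)
1/F(P, 10**2) = 1/(-31/(10**2) + (1/38)*10**2) = 1/(-31/100 + (1/38)*100) = 1/(-31*1/100 + 50/19) = 1/(-31/100 + 50/19) = 1/(4411/1900) = 1900/4411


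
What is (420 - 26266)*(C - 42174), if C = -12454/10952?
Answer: 2984580432073/2738 ≈ 1.0901e+9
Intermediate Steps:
C = -6227/5476 (C = -12454*1/10952 = -6227/5476 ≈ -1.1371)
(420 - 26266)*(C - 42174) = (420 - 26266)*(-6227/5476 - 42174) = -25846*(-230951051/5476) = 2984580432073/2738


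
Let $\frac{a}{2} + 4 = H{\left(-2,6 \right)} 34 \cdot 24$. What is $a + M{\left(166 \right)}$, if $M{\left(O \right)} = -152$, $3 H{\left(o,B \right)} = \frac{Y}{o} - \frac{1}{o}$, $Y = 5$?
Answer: $-1248$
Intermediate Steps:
$H{\left(o,B \right)} = \frac{4}{3 o}$ ($H{\left(o,B \right)} = \frac{\frac{5}{o} - \frac{1}{o}}{3} = \frac{4 \frac{1}{o}}{3} = \frac{4}{3 o}$)
$a = -1096$ ($a = -8 + 2 \frac{4}{3 \left(-2\right)} 34 \cdot 24 = -8 + 2 \cdot \frac{4}{3} \left(- \frac{1}{2}\right) 34 \cdot 24 = -8 + 2 \left(- \frac{2}{3}\right) 34 \cdot 24 = -8 + 2 \left(\left(- \frac{68}{3}\right) 24\right) = -8 + 2 \left(-544\right) = -8 - 1088 = -1096$)
$a + M{\left(166 \right)} = -1096 - 152 = -1248$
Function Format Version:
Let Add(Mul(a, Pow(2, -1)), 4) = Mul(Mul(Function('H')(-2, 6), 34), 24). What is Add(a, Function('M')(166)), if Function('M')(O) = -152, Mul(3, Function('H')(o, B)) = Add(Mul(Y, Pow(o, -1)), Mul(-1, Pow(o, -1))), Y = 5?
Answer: -1248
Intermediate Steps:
Function('H')(o, B) = Mul(Rational(4, 3), Pow(o, -1)) (Function('H')(o, B) = Mul(Rational(1, 3), Add(Mul(5, Pow(o, -1)), Mul(-1, Pow(o, -1)))) = Mul(Rational(1, 3), Mul(4, Pow(o, -1))) = Mul(Rational(4, 3), Pow(o, -1)))
a = -1096 (a = Add(-8, Mul(2, Mul(Mul(Mul(Rational(4, 3), Pow(-2, -1)), 34), 24))) = Add(-8, Mul(2, Mul(Mul(Mul(Rational(4, 3), Rational(-1, 2)), 34), 24))) = Add(-8, Mul(2, Mul(Mul(Rational(-2, 3), 34), 24))) = Add(-8, Mul(2, Mul(Rational(-68, 3), 24))) = Add(-8, Mul(2, -544)) = Add(-8, -1088) = -1096)
Add(a, Function('M')(166)) = Add(-1096, -152) = -1248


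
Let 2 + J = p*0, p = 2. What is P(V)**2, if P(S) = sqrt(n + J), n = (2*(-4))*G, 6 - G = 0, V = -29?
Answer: -50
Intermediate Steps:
G = 6 (G = 6 - 1*0 = 6 + 0 = 6)
J = -2 (J = -2 + 2*0 = -2 + 0 = -2)
n = -48 (n = (2*(-4))*6 = -8*6 = -48)
P(S) = 5*I*sqrt(2) (P(S) = sqrt(-48 - 2) = sqrt(-50) = 5*I*sqrt(2))
P(V)**2 = (5*I*sqrt(2))**2 = -50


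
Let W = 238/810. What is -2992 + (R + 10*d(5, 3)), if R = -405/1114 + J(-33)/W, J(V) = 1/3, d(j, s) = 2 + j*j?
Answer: -360742457/132566 ≈ -2721.2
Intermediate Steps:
W = 119/405 (W = 238*(1/810) = 119/405 ≈ 0.29383)
d(j, s) = 2 + j²
J(V) = ⅓
R = 102195/132566 (R = -405/1114 + 1/(3*(119/405)) = -405*1/1114 + (⅓)*(405/119) = -405/1114 + 135/119 = 102195/132566 ≈ 0.77090)
-2992 + (R + 10*d(5, 3)) = -2992 + (102195/132566 + 10*(2 + 5²)) = -2992 + (102195/132566 + 10*(2 + 25)) = -2992 + (102195/132566 + 10*27) = -2992 + (102195/132566 + 270) = -2992 + 35895015/132566 = -360742457/132566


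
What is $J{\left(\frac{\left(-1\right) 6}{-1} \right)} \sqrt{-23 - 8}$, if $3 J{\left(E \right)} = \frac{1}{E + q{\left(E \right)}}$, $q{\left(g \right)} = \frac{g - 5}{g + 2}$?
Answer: $\frac{8 i \sqrt{31}}{147} \approx 0.30301 i$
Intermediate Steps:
$q{\left(g \right)} = \frac{-5 + g}{2 + g}$
$J{\left(E \right)} = \frac{1}{3 \left(E + \frac{-5 + E}{2 + E}\right)}$
$J{\left(\frac{\left(-1\right) 6}{-1} \right)} \sqrt{-23 - 8} = \frac{2 + \frac{\left(-1\right) 6}{-1}}{3 \left(-5 + \left(\frac{\left(-1\right) 6}{-1}\right)^{2} + 3 \frac{\left(-1\right) 6}{-1}\right)} \sqrt{-23 - 8} = \frac{2 - -6}{3 \left(-5 + \left(\left(-6\right) \left(-1\right)\right)^{2} + 3 \left(\left(-6\right) \left(-1\right)\right)\right)} \sqrt{-31} = \frac{2 + 6}{3 \left(-5 + 6^{2} + 3 \cdot 6\right)} i \sqrt{31} = \frac{1}{3} \frac{1}{-5 + 36 + 18} \cdot 8 i \sqrt{31} = \frac{1}{3} \cdot \frac{1}{49} \cdot 8 i \sqrt{31} = \frac{8 i \sqrt{31}}{147}$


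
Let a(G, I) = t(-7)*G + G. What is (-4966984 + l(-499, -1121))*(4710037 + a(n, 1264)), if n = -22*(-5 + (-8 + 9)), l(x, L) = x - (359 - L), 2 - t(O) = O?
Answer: -23408372269071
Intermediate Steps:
t(O) = 2 - O
l(x, L) = -359 + L + x (l(x, L) = x + (-359 + L) = -359 + L + x)
n = 88 (n = -22*(-5 + 1) = -22*(-4) = 88)
a(G, I) = 10*G (a(G, I) = (2 - 1*(-7))*G + G = (2 + 7)*G + G = 9*G + G = 10*G)
(-4966984 + l(-499, -1121))*(4710037 + a(n, 1264)) = (-4966984 + (-359 - 1121 - 499))*(4710037 + 10*88) = (-4966984 - 1979)*(4710037 + 880) = -4968963*4710917 = -23408372269071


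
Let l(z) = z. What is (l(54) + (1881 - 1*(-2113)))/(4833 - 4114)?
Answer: 4048/719 ≈ 5.6300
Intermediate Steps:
(l(54) + (1881 - 1*(-2113)))/(4833 - 4114) = (54 + (1881 - 1*(-2113)))/(4833 - 4114) = (54 + (1881 + 2113))/719 = (54 + 3994)*(1/719) = 4048*(1/719) = 4048/719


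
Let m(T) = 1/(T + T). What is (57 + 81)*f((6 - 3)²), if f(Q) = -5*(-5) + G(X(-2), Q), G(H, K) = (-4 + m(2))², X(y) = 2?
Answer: 43125/8 ≈ 5390.6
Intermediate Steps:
m(T) = 1/(2*T)
G(H, K) = 225/16 (G(H, K) = (-4 + (½)/2)² = (-4 + (½)*(½))² = (-4 + ¼)² = (-15/4)² = 225/16)
f(Q) = 625/16 (f(Q) = -5*(-5) + 225/16 = 25 + 225/16 = 625/16)
(57 + 81)*f((6 - 3)²) = (57 + 81)*(625/16) = 138*(625/16) = 43125/8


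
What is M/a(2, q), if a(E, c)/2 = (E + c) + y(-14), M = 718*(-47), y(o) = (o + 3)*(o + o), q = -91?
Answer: -16873/219 ≈ -77.046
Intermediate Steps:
y(o) = 2*o*(3 + o) (y(o) = (3 + o)*(2*o) = 2*o*(3 + o))
M = -33746
a(E, c) = 616 + 2*E + 2*c (a(E, c) = 2*((E + c) + 2*(-14)*(3 - 14)) = 2*((E + c) + 2*(-14)*(-11)) = 2*((E + c) + 308) = 2*(308 + E + c) = 616 + 2*E + 2*c)
M/a(2, q) = -33746/(616 + 2*2 + 2*(-91)) = -33746/(616 + 4 - 182) = -33746/438 = -33746*1/438 = -16873/219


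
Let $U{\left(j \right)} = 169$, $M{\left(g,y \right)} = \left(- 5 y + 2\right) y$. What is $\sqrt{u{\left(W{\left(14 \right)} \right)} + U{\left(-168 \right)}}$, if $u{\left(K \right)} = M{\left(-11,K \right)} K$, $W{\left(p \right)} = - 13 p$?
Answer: $13 \sqrt{178753} \approx 5496.3$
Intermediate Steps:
$M{\left(g,y \right)} = y \left(2 - 5 y\right)$ ($M{\left(g,y \right)} = \left(2 - 5 y\right) y = y \left(2 - 5 y\right)$)
$u{\left(K \right)} = K^{2} \left(2 - 5 K\right)$ ($u{\left(K \right)} = K \left(2 - 5 K\right) K = K^{2} \left(2 - 5 K\right)$)
$\sqrt{u{\left(W{\left(14 \right)} \right)} + U{\left(-168 \right)}} = \sqrt{\left(\left(-13\right) 14\right)^{2} \left(2 - 5 \left(\left(-13\right) 14\right)\right) + 169} = \sqrt{\left(-182\right)^{2} \left(2 - -910\right) + 169} = \sqrt{33124 \left(2 + 910\right) + 169} = \sqrt{33124 \cdot 912 + 169} = \sqrt{30209088 + 169} = \sqrt{30209257} = 13 \sqrt{178753}$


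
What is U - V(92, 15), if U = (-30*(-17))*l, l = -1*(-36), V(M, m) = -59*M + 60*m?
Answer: 22888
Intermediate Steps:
l = 36
U = 18360 (U = -30*(-17)*36 = 510*36 = 18360)
U - V(92, 15) = 18360 - (-59*92 + 60*15) = 18360 - (-5428 + 900) = 18360 - 1*(-4528) = 18360 + 4528 = 22888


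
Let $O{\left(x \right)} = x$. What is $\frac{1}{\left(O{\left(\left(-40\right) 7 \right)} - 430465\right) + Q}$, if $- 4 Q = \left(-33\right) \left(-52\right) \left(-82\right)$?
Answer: $- \frac{1}{395567} \approx -2.528 \cdot 10^{-6}$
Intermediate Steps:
$Q = 35178$ ($Q = - \frac{\left(-33\right) \left(-52\right) \left(-82\right)}{4} = - \frac{1716 \left(-82\right)}{4} = \left(- \frac{1}{4}\right) \left(-140712\right) = 35178$)
$\frac{1}{\left(O{\left(\left(-40\right) 7 \right)} - 430465\right) + Q} = \frac{1}{\left(\left(-40\right) 7 - 430465\right) + 35178} = \frac{1}{\left(-280 - 430465\right) + 35178} = \frac{1}{-430745 + 35178} = \frac{1}{-395567} = - \frac{1}{395567}$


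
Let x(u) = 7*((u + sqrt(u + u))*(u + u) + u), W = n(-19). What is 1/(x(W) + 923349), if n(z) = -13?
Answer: 16529/15299654475 + 13*I*sqrt(26)/61198617900 ≈ 1.0804e-6 + 1.0831e-9*I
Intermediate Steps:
W = -13
x(u) = 7*u + 14*u*(u + sqrt(2)*sqrt(u)) (x(u) = 7*((u + sqrt(2*u))*(2*u) + u) = 7*((u + sqrt(2)*sqrt(u))*(2*u) + u) = 7*(2*u*(u + sqrt(2)*sqrt(u)) + u) = 7*(u + 2*u*(u + sqrt(2)*sqrt(u))) = 7*u + 14*u*(u + sqrt(2)*sqrt(u)))
1/(x(W) + 923349) = 1/((7*(-13) + 14*(-13)**2 + 14*sqrt(2)*(-13)**(3/2)) + 923349) = 1/((-91 + 14*169 + 14*sqrt(2)*(-13*I*sqrt(13))) + 923349) = 1/((-91 + 2366 - 182*I*sqrt(26)) + 923349) = 1/((2275 - 182*I*sqrt(26)) + 923349) = 1/(925624 - 182*I*sqrt(26))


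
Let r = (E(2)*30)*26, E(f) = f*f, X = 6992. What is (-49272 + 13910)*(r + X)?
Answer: -357580544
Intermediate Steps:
E(f) = f**2
r = 3120 (r = (2**2*30)*26 = (4*30)*26 = 120*26 = 3120)
(-49272 + 13910)*(r + X) = (-49272 + 13910)*(3120 + 6992) = -35362*10112 = -357580544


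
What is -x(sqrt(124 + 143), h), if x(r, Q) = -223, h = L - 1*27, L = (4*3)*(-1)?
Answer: 223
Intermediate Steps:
L = -12 (L = 12*(-1) = -12)
h = -39 (h = -12 - 1*27 = -12 - 27 = -39)
-x(sqrt(124 + 143), h) = -1*(-223) = 223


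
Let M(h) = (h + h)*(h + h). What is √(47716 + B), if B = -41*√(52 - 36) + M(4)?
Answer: 16*√186 ≈ 218.21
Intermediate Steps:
M(h) = 4*h² (M(h) = (2*h)*(2*h) = 4*h²)
B = -100 (B = -41*√(52 - 36) + 4*4² = -41*√16 + 4*16 = -41*4 + 64 = -164 + 64 = -100)
√(47716 + B) = √(47716 - 100) = √47616 = 16*√186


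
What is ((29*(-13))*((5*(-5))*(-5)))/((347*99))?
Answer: -47125/34353 ≈ -1.3718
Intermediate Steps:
((29*(-13))*((5*(-5))*(-5)))/((347*99)) = -(-9425)*(-5)/34353 = -377*125*(1/34353) = -47125*1/34353 = -47125/34353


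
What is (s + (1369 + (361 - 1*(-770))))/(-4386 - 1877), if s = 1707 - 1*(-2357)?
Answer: -6564/6263 ≈ -1.0481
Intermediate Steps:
s = 4064 (s = 1707 + 2357 = 4064)
(s + (1369 + (361 - 1*(-770))))/(-4386 - 1877) = (4064 + (1369 + (361 - 1*(-770))))/(-4386 - 1877) = (4064 + (1369 + (361 + 770)))/(-6263) = (4064 + (1369 + 1131))*(-1/6263) = (4064 + 2500)*(-1/6263) = 6564*(-1/6263) = -6564/6263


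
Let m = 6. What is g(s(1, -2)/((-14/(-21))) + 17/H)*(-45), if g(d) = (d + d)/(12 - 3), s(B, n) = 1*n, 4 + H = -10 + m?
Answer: 205/4 ≈ 51.250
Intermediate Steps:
H = -8 (H = -4 + (-10 + 6) = -4 - 4 = -8)
s(B, n) = n
g(d) = 2*d/9 (g(d) = (2*d)/9 = (2*d)*(1/9) = 2*d/9)
g(s(1, -2)/((-14/(-21))) + 17/H)*(-45) = (2*(-2/((-14/(-21))) + 17/(-8))/9)*(-45) = (2*(-2/((-14*(-1/21))) + 17*(-1/8))/9)*(-45) = (2*(-2/2/3 - 17/8)/9)*(-45) = (2*(-2*3/2 - 17/8)/9)*(-45) = (2*(-3 - 17/8)/9)*(-45) = ((2/9)*(-41/8))*(-45) = -41/36*(-45) = 205/4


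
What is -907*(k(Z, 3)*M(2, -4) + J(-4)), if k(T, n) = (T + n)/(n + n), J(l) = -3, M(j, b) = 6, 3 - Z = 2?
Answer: -907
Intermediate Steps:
Z = 1 (Z = 3 - 1*2 = 3 - 2 = 1)
k(T, n) = (T + n)/(2*n) (k(T, n) = (T + n)/((2*n)) = (T + n)*(1/(2*n)) = (T + n)/(2*n))
-907*(k(Z, 3)*M(2, -4) + J(-4)) = -907*(((1/2)*(1 + 3)/3)*6 - 3) = -907*(((1/2)*(1/3)*4)*6 - 3) = -907*((2/3)*6 - 3) = -907*(4 - 3) = -907*1 = -907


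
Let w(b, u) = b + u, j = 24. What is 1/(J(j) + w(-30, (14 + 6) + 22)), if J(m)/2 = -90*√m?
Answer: -1/64788 - 5*√6/10798 ≈ -0.0011497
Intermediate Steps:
J(m) = -180*√m (J(m) = 2*(-90*√m) = -180*√m)
1/(J(j) + w(-30, (14 + 6) + 22)) = 1/(-360*√6 + (-30 + ((14 + 6) + 22))) = 1/(-360*√6 + (-30 + (20 + 22))) = 1/(-360*√6 + (-30 + 42)) = 1/(-360*√6 + 12) = 1/(12 - 360*√6)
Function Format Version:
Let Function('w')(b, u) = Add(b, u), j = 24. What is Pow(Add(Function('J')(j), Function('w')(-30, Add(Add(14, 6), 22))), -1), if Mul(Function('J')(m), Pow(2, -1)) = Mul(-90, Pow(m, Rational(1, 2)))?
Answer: Add(Rational(-1, 64788), Mul(Rational(-5, 10798), Pow(6, Rational(1, 2)))) ≈ -0.0011497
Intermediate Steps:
Function('J')(m) = Mul(-180, Pow(m, Rational(1, 2))) (Function('J')(m) = Mul(2, Mul(-90, Pow(m, Rational(1, 2)))) = Mul(-180, Pow(m, Rational(1, 2))))
Pow(Add(Function('J')(j), Function('w')(-30, Add(Add(14, 6), 22))), -1) = Pow(Add(Mul(-180, Pow(24, Rational(1, 2))), Add(-30, Add(Add(14, 6), 22))), -1) = Pow(Add(Mul(-180, Mul(2, Pow(6, Rational(1, 2)))), Add(-30, Add(20, 22))), -1) = Pow(Add(Mul(-360, Pow(6, Rational(1, 2))), Add(-30, 42)), -1) = Pow(Add(Mul(-360, Pow(6, Rational(1, 2))), 12), -1) = Pow(Add(12, Mul(-360, Pow(6, Rational(1, 2)))), -1)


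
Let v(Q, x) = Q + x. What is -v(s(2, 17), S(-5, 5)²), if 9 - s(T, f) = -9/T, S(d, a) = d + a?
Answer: -27/2 ≈ -13.500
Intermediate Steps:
S(d, a) = a + d
s(T, f) = 9 + 9/T (s(T, f) = 9 - (-9)/T = 9 + 9/T)
-v(s(2, 17), S(-5, 5)²) = -((9 + 9/2) + (5 - 5)²) = -((9 + 9*(½)) + 0²) = -((9 + 9/2) + 0) = -(27/2 + 0) = -1*27/2 = -27/2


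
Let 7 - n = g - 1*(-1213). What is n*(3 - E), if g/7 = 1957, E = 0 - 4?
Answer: -104335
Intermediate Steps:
E = -4
g = 13699 (g = 7*1957 = 13699)
n = -14905 (n = 7 - (13699 - 1*(-1213)) = 7 - (13699 + 1213) = 7 - 1*14912 = 7 - 14912 = -14905)
n*(3 - E) = -14905*(3 - 1*(-4)) = -14905*(3 + 4) = -14905*7 = -104335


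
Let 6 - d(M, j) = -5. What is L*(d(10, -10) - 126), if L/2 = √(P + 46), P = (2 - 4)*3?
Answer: -460*√10 ≈ -1454.6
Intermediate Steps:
P = -6 (P = -2*3 = -6)
d(M, j) = 11 (d(M, j) = 6 - 1*(-5) = 6 + 5 = 11)
L = 4*√10 (L = 2*√(-6 + 46) = 2*√40 = 2*(2*√10) = 4*√10 ≈ 12.649)
L*(d(10, -10) - 126) = (4*√10)*(11 - 126) = (4*√10)*(-115) = -460*√10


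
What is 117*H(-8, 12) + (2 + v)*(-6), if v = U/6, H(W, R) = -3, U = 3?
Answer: -366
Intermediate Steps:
v = ½ (v = 3/6 = 3*(⅙) = ½ ≈ 0.50000)
117*H(-8, 12) + (2 + v)*(-6) = 117*(-3) + (2 + ½)*(-6) = -351 + (5/2)*(-6) = -351 - 15 = -366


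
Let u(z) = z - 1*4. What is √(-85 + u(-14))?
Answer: I*√103 ≈ 10.149*I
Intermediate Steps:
u(z) = -4 + z (u(z) = z - 4 = -4 + z)
√(-85 + u(-14)) = √(-85 + (-4 - 14)) = √(-85 - 18) = √(-103) = I*√103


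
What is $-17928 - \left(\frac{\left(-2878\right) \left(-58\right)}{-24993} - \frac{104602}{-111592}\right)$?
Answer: $- \frac{24992758492573}{1394509428} \approx -17922.0$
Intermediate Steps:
$-17928 - \left(\frac{\left(-2878\right) \left(-58\right)}{-24993} - \frac{104602}{-111592}\right) = -17928 - \left(166924 \left(- \frac{1}{24993}\right) - - \frac{52301}{55796}\right) = -17928 - \left(- \frac{166924}{24993} + \frac{52301}{55796}\right) = -17928 - - \frac{8006532611}{1394509428} = -17928 + \frac{8006532611}{1394509428} = - \frac{24992758492573}{1394509428}$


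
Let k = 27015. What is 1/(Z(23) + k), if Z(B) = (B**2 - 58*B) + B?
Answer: 1/26233 ≈ 3.8120e-5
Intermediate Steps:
Z(B) = B**2 - 57*B
1/(Z(23) + k) = 1/(23*(-57 + 23) + 27015) = 1/(23*(-34) + 27015) = 1/(-782 + 27015) = 1/26233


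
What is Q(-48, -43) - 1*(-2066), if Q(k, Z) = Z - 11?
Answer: 2012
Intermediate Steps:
Q(k, Z) = -11 + Z
Q(-48, -43) - 1*(-2066) = (-11 - 43) - 1*(-2066) = -54 + 2066 = 2012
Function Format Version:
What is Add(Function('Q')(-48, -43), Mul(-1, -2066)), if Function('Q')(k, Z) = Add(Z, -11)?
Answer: 2012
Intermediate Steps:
Function('Q')(k, Z) = Add(-11, Z)
Add(Function('Q')(-48, -43), Mul(-1, -2066)) = Add(Add(-11, -43), Mul(-1, -2066)) = Add(-54, 2066) = 2012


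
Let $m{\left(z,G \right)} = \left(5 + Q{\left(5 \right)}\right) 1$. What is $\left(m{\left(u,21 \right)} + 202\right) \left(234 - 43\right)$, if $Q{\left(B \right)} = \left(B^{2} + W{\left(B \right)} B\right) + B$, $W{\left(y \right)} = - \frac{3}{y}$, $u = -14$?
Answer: $44694$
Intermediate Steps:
$Q{\left(B \right)} = -3 + B + B^{2}$ ($Q{\left(B \right)} = \left(B^{2} + - \frac{3}{B} B\right) + B = \left(B^{2} - 3\right) + B = \left(-3 + B^{2}\right) + B = -3 + B + B^{2}$)
$m{\left(z,G \right)} = 32$ ($m{\left(z,G \right)} = \left(5 - \left(3 - 5 \left(1 + 5\right)\right)\right) 1 = \left(5 + \left(-3 + 5 \cdot 6\right)\right) 1 = \left(5 + \left(-3 + 30\right)\right) 1 = \left(5 + 27\right) 1 = 32 \cdot 1 = 32$)
$\left(m{\left(u,21 \right)} + 202\right) \left(234 - 43\right) = \left(32 + 202\right) \left(234 - 43\right) = 234 \cdot 191 = 44694$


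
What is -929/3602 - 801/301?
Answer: -3164831/1084202 ≈ -2.9190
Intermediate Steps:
-929/3602 - 801/301 = -3164831/1084202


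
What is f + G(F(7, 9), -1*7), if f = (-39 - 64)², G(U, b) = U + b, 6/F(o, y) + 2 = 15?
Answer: 137832/13 ≈ 10602.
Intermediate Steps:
F(o, y) = 6/13 (F(o, y) = 6/(-2 + 15) = 6/13)
f = 10609 (f = (-103)² = 10609)
f + G(F(7, 9), -1*7) = 10609 + (6/13 - 1*7) = 10609 + (6/13 - 7) = 10609 - 85/13 = 137832/13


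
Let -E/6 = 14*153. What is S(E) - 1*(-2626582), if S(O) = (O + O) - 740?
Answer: 2600138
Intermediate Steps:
E = -12852 (E = -84*153 = -6*2142 = -12852)
S(O) = -740 + 2*O (S(O) = 2*O - 740 = -740 + 2*O)
S(E) - 1*(-2626582) = (-740 + 2*(-12852)) - 1*(-2626582) = (-740 - 25704) + 2626582 = -26444 + 2626582 = 2600138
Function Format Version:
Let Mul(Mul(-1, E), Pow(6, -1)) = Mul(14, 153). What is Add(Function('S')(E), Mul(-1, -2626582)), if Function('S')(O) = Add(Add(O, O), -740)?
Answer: 2600138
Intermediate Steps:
E = -12852 (E = Mul(-6, Mul(14, 153)) = Mul(-6, 2142) = -12852)
Function('S')(O) = Add(-740, Mul(2, O)) (Function('S')(O) = Add(Mul(2, O), -740) = Add(-740, Mul(2, O)))
Add(Function('S')(E), Mul(-1, -2626582)) = Add(Add(-740, Mul(2, -12852)), Mul(-1, -2626582)) = Add(Add(-740, -25704), 2626582) = Add(-26444, 2626582) = 2600138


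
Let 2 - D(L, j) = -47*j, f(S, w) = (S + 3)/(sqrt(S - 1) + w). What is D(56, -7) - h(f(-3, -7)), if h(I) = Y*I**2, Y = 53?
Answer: -327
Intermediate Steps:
f(S, w) = (3 + S)/(w + sqrt(-1 + S)) (f(S, w) = (3 + S)/(sqrt(-1 + S) + w) = (3 + S)/(w + sqrt(-1 + S)))
D(L, j) = 2 + 47*j (D(L, j) = 2 - (-47)*j = 2 + 47*j)
h(I) = 53*I**2
D(56, -7) - h(f(-3, -7)) = (2 + 47*(-7)) - 53*((3 - 3)/(-7 + sqrt(-1 - 3)))**2 = (2 - 329) - 53*(0/(-7 + sqrt(-4)))**2 = -327 - 53*(0/(-7 + 2*I))**2 = -327 - 53*(((-7 - 2*I)/53)*0)**2 = -327 - 53*0**2 = -327 - 53*0 = -327 - 1*0 = -327 + 0 = -327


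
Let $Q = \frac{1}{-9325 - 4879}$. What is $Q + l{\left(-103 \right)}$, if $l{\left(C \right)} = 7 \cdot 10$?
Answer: $\frac{994279}{14204} \approx 70.0$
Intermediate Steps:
$l{\left(C \right)} = 70$
$Q = - \frac{1}{14204}$ ($Q = \frac{1}{-14204} = - \frac{1}{14204} \approx -7.0403 \cdot 10^{-5}$)
$Q + l{\left(-103 \right)} = - \frac{1}{14204} + 70 = \frac{994279}{14204}$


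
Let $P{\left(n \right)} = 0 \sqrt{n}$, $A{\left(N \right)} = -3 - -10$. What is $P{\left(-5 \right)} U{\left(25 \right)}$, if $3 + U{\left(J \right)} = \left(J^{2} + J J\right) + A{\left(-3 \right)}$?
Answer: $0$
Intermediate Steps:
$A{\left(N \right)} = 7$ ($A{\left(N \right)} = -3 + 10 = 7$)
$U{\left(J \right)} = 4 + 2 J^{2}$ ($U{\left(J \right)} = -3 + \left(\left(J^{2} + J J\right) + 7\right) = -3 + \left(\left(J^{2} + J^{2}\right) + 7\right) = -3 + \left(2 J^{2} + 7\right) = -3 + \left(7 + 2 J^{2}\right) = 4 + 2 J^{2}$)
$P{\left(n \right)} = 0$
$P{\left(-5 \right)} U{\left(25 \right)} = 0 \left(4 + 2 \cdot 25^{2}\right) = 0 \left(4 + 2 \cdot 625\right) = 0 \left(4 + 1250\right) = 0 \cdot 1254 = 0$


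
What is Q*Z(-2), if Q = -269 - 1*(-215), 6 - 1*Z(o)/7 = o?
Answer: -3024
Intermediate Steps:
Z(o) = 42 - 7*o
Q = -54 (Q = -269 + 215 = -54)
Q*Z(-2) = -54*(42 - 7*(-2)) = -54*(42 + 14) = -54*56 = -3024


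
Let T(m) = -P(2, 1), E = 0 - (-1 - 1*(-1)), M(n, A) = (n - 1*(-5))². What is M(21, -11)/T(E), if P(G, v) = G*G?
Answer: -169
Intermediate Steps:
M(n, A) = (5 + n)² (M(n, A) = (n + 5)² = (5 + n)²)
P(G, v) = G²
E = 0 (E = 0 - (-1 + 1) = 0 - 1*0 = 0 + 0 = 0)
T(m) = -4 (T(m) = -1*2² = -1*4 = -4)
M(21, -11)/T(E) = (5 + 21)²/(-4) = 26²*(-¼) = 676*(-¼) = -169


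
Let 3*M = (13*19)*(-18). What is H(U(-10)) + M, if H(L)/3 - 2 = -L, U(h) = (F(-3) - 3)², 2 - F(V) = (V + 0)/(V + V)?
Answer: -5931/4 ≈ -1482.8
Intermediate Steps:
F(V) = 3/2 (F(V) = 2 - (V + 0)/(V + V) = 2 - V/(2*V) = 2 - V*1/(2*V) = 2 - 1*½ = 2 - ½ = 3/2)
U(h) = 9/4 (U(h) = (3/2 - 3)² = (-3/2)² = 9/4)
H(L) = 6 - 3*L (H(L) = 6 + 3*(-L) = 6 - 3*L)
M = -1482 (M = ((13*19)*(-18))/3 = (247*(-18))/3 = (⅓)*(-4446) = -1482)
H(U(-10)) + M = (6 - 3*9/4) - 1482 = (6 - 27/4) - 1482 = -¾ - 1482 = -5931/4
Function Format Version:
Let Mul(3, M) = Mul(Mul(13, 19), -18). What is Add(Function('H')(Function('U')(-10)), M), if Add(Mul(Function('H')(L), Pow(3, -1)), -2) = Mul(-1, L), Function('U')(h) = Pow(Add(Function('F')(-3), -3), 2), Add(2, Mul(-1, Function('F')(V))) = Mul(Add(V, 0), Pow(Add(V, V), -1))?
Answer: Rational(-5931, 4) ≈ -1482.8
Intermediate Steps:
Function('F')(V) = Rational(3, 2) (Function('F')(V) = Add(2, Mul(-1, Mul(Add(V, 0), Pow(Add(V, V), -1)))) = Add(2, Mul(-1, Mul(V, Pow(Mul(2, V), -1)))) = Add(2, Mul(-1, Mul(V, Mul(Rational(1, 2), Pow(V, -1))))) = Add(2, Mul(-1, Rational(1, 2))) = Add(2, Rational(-1, 2)) = Rational(3, 2))
Function('U')(h) = Rational(9, 4) (Function('U')(h) = Pow(Add(Rational(3, 2), -3), 2) = Pow(Rational(-3, 2), 2) = Rational(9, 4))
Function('H')(L) = Add(6, Mul(-3, L)) (Function('H')(L) = Add(6, Mul(3, Mul(-1, L))) = Add(6, Mul(-3, L)))
M = -1482 (M = Mul(Rational(1, 3), Mul(Mul(13, 19), -18)) = Mul(Rational(1, 3), Mul(247, -18)) = Mul(Rational(1, 3), -4446) = -1482)
Add(Function('H')(Function('U')(-10)), M) = Add(Add(6, Mul(-3, Rational(9, 4))), -1482) = Add(Add(6, Rational(-27, 4)), -1482) = Add(Rational(-3, 4), -1482) = Rational(-5931, 4)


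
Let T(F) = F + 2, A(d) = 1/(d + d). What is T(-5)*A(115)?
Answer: -3/230 ≈ -0.013043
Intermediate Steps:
A(d) = 1/(2*d)
T(F) = 2 + F
T(-5)*A(115) = (2 - 5)*((½)/115) = -3/(2*115) = -3*1/230 = -3/230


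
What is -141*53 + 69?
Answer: -7404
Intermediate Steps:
-141*53 + 69 = -7473 + 69 = -7404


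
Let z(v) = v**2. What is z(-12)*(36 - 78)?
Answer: -6048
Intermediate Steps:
z(-12)*(36 - 78) = (-12)**2*(36 - 78) = 144*(-42) = -6048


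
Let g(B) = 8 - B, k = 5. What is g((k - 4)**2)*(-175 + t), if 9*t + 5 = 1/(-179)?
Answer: -1979747/1611 ≈ -1228.9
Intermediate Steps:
t = -896/1611 (t = -5/9 + (1/9)/(-179) = -5/9 + (1/9)*(-1/179) = -5/9 - 1/1611 = -896/1611 ≈ -0.55618)
g((k - 4)**2)*(-175 + t) = (8 - (5 - 4)**2)*(-175 - 896/1611) = (8 - 1*1**2)*(-282821/1611) = (8 - 1*1)*(-282821/1611) = (8 - 1)*(-282821/1611) = 7*(-282821/1611) = -1979747/1611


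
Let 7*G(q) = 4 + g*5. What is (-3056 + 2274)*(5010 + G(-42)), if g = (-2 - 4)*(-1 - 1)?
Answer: -27474788/7 ≈ -3.9250e+6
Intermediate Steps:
g = 12 (g = -6*(-2) = 12)
G(q) = 64/7 (G(q) = (4 + 12*5)/7 = (4 + 60)/7 = (⅐)*64 = 64/7)
(-3056 + 2274)*(5010 + G(-42)) = (-3056 + 2274)*(5010 + 64/7) = -782*35134/7 = -27474788/7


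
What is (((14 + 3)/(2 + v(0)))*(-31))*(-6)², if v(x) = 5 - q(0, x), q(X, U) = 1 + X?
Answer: -3162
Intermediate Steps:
v(x) = 4 (v(x) = 5 - (1 + 0) = 5 - 1*1 = 5 - 1 = 4)
(((14 + 3)/(2 + v(0)))*(-31))*(-6)² = (((14 + 3)/(2 + 4))*(-31))*(-6)² = ((17/6)*(-31))*36 = -527/6*36 = -3162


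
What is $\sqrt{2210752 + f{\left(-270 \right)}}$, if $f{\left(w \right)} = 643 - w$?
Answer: $\sqrt{2211665} \approx 1487.2$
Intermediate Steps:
$\sqrt{2210752 + f{\left(-270 \right)}} = \sqrt{2210752 + \left(643 - -270\right)} = \sqrt{2210752 + \left(643 + 270\right)} = \sqrt{2210752 + 913} = \sqrt{2211665}$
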